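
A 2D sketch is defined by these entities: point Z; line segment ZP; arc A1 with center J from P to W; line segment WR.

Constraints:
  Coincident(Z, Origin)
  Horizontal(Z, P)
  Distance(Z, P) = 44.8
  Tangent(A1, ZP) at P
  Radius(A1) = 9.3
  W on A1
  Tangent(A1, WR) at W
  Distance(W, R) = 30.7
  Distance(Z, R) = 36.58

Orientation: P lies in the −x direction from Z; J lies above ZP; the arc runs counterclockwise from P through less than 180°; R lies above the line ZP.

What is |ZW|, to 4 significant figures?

37.19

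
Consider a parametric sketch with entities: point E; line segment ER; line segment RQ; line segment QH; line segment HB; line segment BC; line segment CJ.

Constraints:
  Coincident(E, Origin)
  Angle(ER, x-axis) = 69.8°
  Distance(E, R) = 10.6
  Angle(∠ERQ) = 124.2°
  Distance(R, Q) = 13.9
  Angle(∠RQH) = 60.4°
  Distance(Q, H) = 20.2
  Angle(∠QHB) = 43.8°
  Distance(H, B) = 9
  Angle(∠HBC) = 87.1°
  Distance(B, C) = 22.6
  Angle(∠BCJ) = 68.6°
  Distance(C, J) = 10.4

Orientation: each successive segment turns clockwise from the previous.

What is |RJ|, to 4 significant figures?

26.47

∠HBC = 87.1° gives BC at 25.30° from the x-axis; with |BC| = 22.6, C = (27.89, 11.44). ∠BCJ = 68.6° gives CJ at -86.10° from the x-axis; with |CJ| = 10.4, J = (28.60, 1.069). Then |RJ| = |J − R| = 26.47.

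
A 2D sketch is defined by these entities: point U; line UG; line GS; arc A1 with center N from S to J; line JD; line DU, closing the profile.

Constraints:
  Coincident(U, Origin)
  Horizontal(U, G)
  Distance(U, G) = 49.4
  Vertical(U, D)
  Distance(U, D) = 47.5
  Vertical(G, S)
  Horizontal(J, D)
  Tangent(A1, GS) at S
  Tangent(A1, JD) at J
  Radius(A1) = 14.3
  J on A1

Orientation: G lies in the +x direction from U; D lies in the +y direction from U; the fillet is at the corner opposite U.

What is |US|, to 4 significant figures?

59.52

The virtual corner opposite U is at (49.40, 47.50). Since A1 is tangent to GS there, NS ⟂ GS and tangency of A1 to JD means the radius NJ is perpendicular to JD, with radius 14.3, so the center N sits 14.3 in from both sides at N = (35.10, 33.20). That places the tangent points at S = (49.40, 33.20) on GS and J = (35.10, 47.50) on JD. Then |US| = |S − U| = 59.52.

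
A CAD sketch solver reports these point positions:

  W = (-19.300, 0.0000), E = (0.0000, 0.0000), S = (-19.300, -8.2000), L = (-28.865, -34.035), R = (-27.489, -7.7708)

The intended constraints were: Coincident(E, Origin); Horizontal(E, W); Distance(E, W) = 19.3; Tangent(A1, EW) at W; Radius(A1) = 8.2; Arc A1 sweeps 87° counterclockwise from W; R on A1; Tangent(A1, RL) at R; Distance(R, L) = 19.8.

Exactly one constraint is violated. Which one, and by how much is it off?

Distance(R, L) = 19.8 — off by 6.50.

E = (0.00, 0.00) ✓; E.y = 0.00, W.y = 0.00 ✓; |EW| = 19.30 ✓; ∠(SW, WE) = 90.00° ✓; |SW| = 8.200 ✓; bearing(S→R) − bearing(S→W) = 87.00° ✓; |SR| = 8.200 ✓; ∠(SR, RL) = 90.00° ✓; |RL| = 26.30 ✗.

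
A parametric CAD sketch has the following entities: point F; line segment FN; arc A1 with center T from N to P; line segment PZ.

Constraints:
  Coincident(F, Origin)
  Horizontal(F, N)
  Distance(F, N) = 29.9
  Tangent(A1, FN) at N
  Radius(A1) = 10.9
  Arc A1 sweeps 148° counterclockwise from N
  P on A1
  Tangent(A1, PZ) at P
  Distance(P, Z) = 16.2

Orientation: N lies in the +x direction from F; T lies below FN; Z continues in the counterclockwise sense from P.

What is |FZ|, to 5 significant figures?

47.528

F is at the origin; F and N share the same y with |FN| = 29.9 and N on the +x side, so N = (29.900, 0.0000). Tangency of A1 to FN means the radius TN is perpendicular to FN, so T = N + (0, -10.9) = (29.900, -10.900). On A1, N sits at bearing 90° from T; a 148° counterclockwise sweep puts P at bearing 238°, so P = T + 10.9·(cos 238°, sin 238°) = (24.124, -20.144). A1 meets PZ tangentially, so TP is at right angles to PZ, so PZ runs along (−sin 238°, cos 238°); with |PZ| = 16.2, Z = (37.862, -28.728). Then |FZ| = |Z − F| = 47.528.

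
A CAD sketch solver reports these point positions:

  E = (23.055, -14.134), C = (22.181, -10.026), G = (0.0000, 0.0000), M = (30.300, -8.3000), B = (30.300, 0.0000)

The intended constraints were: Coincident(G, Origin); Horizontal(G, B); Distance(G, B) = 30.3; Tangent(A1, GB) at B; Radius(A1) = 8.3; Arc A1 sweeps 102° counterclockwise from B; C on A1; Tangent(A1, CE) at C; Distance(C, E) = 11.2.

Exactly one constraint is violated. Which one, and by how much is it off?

Distance(C, E) = 11.2 — off by 7.00.

G = (0.00, 0.00) ✓; G.y = 0.00, B.y = 0.00 ✓; |GB| = 30.30 ✓; ∠(MB, BG) = 90.00° ✓; |MB| = 8.300 ✓; bearing(M→C) − bearing(M→B) = 102.0° ✓; |MC| = 8.300 ✓; ∠(MC, CE) = 89.99° ✓; |CE| = 4.200 ✗.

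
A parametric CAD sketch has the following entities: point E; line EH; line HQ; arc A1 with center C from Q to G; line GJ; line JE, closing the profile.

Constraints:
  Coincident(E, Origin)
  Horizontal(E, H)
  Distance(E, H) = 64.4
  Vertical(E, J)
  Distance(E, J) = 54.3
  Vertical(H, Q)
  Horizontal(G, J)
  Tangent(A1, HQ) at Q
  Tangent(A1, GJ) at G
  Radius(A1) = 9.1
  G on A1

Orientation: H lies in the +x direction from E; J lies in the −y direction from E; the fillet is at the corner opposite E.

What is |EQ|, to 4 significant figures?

78.68

E is at the origin; E and H share the same y with |EH| = 64.4 and H on the +x side, so H = (64.40, 0.000). EJ is vertical with |EJ| = 54.3 and J on the −y side, so J = (0.000, -54.30). The virtual corner opposite E is at (64.40, -54.30). The tangent condition forces CQ to be normal to HQ and since A1 is tangent to GJ there, CG ⟂ GJ, with radius 9.1, so the center C sits 9.1 in from both sides at C = (55.30, -45.20). That places the tangent points at Q = (64.40, -45.20) on HQ and G = (55.30, -54.30) on GJ. Then |EQ| = |Q − E| = 78.68.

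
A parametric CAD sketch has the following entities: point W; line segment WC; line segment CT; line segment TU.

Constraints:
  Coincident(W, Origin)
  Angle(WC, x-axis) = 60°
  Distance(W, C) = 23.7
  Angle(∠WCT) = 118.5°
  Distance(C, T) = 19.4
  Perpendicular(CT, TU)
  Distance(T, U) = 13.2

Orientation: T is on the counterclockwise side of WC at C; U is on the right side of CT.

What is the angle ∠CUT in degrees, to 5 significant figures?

55.768°

W is at the origin; WC runs at 60.0° with length 23.7, so C = 23.7·(cos 60.0°, sin 60.0°) = (11.850, 20.525). ∠WCT = 118.5°, so CT runs at 60.0° + (180° − 118.5°) = 121.50° from the x-axis; with |CT| = 19.4, T = C + 19.4·(cos 121.50°, sin 121.50°) = (1.7135, 37.066). The perpendicularity gives TU at right angles to CT; with |TU| = 13.2 on the right of CT, U = T + 13.2·(0.85264, 0.52250) = (12.968, 43.963). Then cos ∠CUT = UC·UT / (|UC||UT|), giving 55.768°.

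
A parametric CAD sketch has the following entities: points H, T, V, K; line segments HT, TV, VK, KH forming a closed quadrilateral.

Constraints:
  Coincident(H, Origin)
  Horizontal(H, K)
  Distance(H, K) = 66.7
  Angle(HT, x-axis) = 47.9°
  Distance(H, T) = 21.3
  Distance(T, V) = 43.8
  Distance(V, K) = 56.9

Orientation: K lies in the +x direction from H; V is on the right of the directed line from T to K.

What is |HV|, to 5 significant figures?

32.733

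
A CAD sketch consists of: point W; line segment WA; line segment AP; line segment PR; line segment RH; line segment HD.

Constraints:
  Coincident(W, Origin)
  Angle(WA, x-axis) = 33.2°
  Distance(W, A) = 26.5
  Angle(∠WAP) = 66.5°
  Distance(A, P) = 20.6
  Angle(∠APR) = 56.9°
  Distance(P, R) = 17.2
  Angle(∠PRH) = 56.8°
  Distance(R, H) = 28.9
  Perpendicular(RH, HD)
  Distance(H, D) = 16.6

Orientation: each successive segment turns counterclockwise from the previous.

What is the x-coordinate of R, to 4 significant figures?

4.897

W is at the origin; WA runs at 33.2° with length 26.5, so A = (22.17, 14.51). ∠WAP = 66.5° gives AP at 146.7° from the x-axis; with |AP| = 20.6, P = (4.957, 25.82). ∠APR = 56.9° gives PR at -90.20° from the x-axis; with |PR| = 17.2, R = (4.897, 8.620). So R.x = 4.897.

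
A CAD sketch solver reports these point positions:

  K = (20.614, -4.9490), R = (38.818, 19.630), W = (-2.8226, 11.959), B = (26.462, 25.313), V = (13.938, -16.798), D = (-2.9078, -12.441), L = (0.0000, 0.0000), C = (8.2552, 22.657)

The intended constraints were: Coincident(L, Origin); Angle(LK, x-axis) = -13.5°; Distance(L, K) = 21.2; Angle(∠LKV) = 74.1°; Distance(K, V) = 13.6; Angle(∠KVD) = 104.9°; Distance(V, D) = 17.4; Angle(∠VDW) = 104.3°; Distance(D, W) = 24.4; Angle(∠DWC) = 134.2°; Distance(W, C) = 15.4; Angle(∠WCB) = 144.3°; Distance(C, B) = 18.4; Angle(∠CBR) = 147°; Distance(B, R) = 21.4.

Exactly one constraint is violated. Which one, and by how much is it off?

Distance(B, R) = 21.4 — off by 7.80.

L = (0.00, 0.00) ✓; LK at -13.50° ✓; |LK| = 21.20 ✓; ∠LKV = 74.10° ✓; |KV| = 13.60 ✓; ∠KVD = 104.9° ✓; |VD| = 17.40 ✓; ∠VDW = 104.3° ✓; |DW| = 24.40 ✓; ∠DWC = 134.2° ✓; |WC| = 15.40 ✓; ∠WCB = 144.3° ✓; |CB| = 18.40 ✓; ∠CBR = 147.0° ✓; |BR| = 13.60 ✗.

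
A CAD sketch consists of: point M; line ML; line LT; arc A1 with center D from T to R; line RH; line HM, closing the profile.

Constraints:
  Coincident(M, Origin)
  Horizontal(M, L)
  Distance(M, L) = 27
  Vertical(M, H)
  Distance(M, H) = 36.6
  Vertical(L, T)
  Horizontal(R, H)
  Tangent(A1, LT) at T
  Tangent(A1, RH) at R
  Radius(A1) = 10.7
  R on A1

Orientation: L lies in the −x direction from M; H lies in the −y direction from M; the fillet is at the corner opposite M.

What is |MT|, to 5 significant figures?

37.414

M is at the origin; ML is horizontal with |ML| = 27.0 and L on the −x side, so L = (-27.000, 0.0000). M and H share the same x with |MH| = 36.6 and H on the −y side, so H = (0.0000, -36.600). The virtual corner opposite M is at (-27.000, -36.600). A1 meets LT tangentially, so DT is at right angles to LT and the tangent condition forces DR to be normal to RH, with radius 10.7, so the center D sits 10.7 in from both sides at D = (-16.300, -25.900). That places the tangent points at T = (-27.000, -25.900) on LT and R = (-16.300, -36.600) on RH. Then |MT| = |T − M| = 37.414.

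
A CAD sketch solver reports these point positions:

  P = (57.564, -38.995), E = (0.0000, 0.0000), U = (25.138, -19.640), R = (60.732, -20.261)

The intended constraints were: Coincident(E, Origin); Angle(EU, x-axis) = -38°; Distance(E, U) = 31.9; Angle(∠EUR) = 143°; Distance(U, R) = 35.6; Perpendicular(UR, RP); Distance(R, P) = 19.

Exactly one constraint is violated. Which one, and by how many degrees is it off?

Perpendicular(UR, RP) — off by 8.60°.

E = (0.00, 0.00) ✓; EU at -38.00° ✓; |EU| = 31.90 ✓; ∠EUR = 143.0° ✓; |UR| = 35.60 ✓; ∠(UR, RP) = 98.60° ✗; |RP| = 19.00 ✓.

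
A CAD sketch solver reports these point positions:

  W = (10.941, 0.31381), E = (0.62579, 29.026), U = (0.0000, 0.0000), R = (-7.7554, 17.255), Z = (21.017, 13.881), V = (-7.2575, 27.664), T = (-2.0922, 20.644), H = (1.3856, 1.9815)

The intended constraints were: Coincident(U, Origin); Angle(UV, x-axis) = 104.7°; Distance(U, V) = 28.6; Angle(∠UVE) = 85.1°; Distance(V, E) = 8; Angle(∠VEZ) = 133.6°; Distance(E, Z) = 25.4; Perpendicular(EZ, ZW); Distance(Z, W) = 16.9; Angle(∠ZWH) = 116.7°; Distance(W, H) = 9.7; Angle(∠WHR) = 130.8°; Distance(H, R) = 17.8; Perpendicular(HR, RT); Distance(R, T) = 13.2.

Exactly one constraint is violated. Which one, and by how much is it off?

Distance(R, T) = 13.2 — off by 6.60.

U = (0.00, 0.00) ✓; UV at 104.7° ✓; |UV| = 28.60 ✓; ∠UVE = 85.10° ✓; |VE| = 8.000 ✓; ∠VEZ = 133.6° ✓; |EZ| = 25.40 ✓; ∠(EZ, ZW) = 90.00° ✓; |ZW| = 16.90 ✓; ∠ZWH = 116.7° ✓; |WH| = 9.700 ✓; ∠WHR = 130.8° ✓; |HR| = 17.80 ✓; ∠(HR, RT) = 90.00° ✓; |RT| = 6.600 ✗.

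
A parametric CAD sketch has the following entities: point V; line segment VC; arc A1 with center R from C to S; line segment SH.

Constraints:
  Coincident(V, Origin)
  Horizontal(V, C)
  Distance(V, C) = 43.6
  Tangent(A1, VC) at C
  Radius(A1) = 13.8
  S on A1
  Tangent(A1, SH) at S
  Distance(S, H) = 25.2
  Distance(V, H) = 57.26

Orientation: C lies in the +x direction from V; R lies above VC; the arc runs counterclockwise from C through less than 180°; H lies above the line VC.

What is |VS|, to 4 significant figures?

58.84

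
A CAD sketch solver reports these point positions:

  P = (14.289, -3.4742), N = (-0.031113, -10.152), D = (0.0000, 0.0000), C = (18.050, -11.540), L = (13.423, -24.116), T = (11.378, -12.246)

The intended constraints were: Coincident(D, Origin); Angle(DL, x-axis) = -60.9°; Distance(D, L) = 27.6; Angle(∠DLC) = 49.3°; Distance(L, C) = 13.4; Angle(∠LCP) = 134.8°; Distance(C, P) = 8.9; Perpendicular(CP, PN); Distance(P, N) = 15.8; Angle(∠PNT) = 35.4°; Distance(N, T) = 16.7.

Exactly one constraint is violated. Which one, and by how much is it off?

Distance(N, T) = 16.7 — off by 5.10.

D = (0.00, 0.00) ✓; DL at -60.90° ✓; |DL| = 27.60 ✓; ∠DLC = 49.30° ✓; |LC| = 13.40 ✓; ∠LCP = 134.8° ✓; |CP| = 8.900 ✓; ∠(CP, PN) = 90.00° ✓; |PN| = 15.80 ✓; ∠PNT = 35.40° ✓; |NT| = 11.60 ✗.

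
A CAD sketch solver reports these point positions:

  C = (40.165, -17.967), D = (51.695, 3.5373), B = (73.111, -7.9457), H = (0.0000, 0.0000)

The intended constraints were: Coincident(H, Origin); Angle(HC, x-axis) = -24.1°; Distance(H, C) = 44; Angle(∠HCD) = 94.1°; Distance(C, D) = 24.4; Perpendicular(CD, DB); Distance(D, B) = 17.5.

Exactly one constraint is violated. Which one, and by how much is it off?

Distance(D, B) = 17.5 — off by 6.80.

H = (0.00, 0.00) ✓; HC at -24.10° ✓; |HC| = 44.00 ✓; ∠HCD = 94.10° ✓; |CD| = 24.40 ✓; ∠(CD, DB) = 90.00° ✓; |DB| = 24.30 ✗.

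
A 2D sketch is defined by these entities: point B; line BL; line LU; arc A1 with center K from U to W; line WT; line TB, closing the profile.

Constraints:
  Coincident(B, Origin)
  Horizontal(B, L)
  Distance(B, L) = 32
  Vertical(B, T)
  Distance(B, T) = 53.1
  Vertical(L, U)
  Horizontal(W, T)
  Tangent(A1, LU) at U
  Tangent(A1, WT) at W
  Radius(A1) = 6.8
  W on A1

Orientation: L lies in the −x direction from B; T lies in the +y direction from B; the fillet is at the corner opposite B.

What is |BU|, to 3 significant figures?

56.3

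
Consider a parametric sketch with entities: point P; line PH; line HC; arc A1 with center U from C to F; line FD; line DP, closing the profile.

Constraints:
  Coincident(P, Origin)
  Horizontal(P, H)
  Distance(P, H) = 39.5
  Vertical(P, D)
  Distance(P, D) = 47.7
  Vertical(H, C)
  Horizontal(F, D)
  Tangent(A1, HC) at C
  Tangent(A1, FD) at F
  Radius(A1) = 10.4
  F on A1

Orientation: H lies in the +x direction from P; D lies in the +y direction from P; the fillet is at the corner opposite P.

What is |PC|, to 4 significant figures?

54.33

P is at the origin; PH is horizontal with |PH| = 39.5 and H on the +x side, so H = (39.50, 0.000). PD is vertical with |PD| = 47.7 and D on the +y side, so D = (0.000, 47.70). The virtual corner opposite P is at (39.50, 47.70). A1 meets HC tangentially, so UC is at right angles to HC and the tangent condition forces UF to be normal to FD, with radius 10.4, so the center U sits 10.4 in from both sides at U = (29.10, 37.30). That places the tangent points at C = (39.50, 37.30) on HC and F = (29.10, 47.70) on FD. Then |PC| = |C − P| = 54.33.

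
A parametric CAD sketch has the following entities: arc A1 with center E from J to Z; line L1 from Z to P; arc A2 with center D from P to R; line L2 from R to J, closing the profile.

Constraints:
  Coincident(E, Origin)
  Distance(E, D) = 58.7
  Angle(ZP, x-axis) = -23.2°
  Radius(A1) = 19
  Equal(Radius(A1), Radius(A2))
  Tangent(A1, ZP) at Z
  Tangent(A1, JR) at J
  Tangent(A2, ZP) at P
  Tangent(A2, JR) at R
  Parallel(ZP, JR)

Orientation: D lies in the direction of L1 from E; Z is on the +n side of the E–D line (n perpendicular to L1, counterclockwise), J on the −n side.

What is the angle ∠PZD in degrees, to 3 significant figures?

17.9°

Tangency of A1 to both parallel lines with radius 19.0 puts Z and J at E ± 19.0·n: Z = (7.48, 17.5), J = (-7.48, -17.5). Equal radii place P and R the same way about D: P = D + 19.0·n = (61.4, -5.66), R = D − 19.0·n = (46.5, -40.6). Then cos ∠PZD = ZP·ZD / (|ZP||ZD|), giving 17.9°.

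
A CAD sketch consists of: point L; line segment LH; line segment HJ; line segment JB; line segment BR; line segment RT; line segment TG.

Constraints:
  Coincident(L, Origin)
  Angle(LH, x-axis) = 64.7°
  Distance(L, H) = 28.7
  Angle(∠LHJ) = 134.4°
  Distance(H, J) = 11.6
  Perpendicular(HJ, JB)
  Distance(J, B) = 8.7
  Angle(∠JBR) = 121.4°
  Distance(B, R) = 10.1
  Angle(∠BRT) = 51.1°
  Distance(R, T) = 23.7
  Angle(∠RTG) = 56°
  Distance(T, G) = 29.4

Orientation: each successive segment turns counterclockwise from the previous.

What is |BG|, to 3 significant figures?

16.5

∠BRT = 51.1° gives RT at 27.8° from the x-axis; with |RT| = 23.7, T = (19.1, 35.0). ∠RTG = 56.0° gives TG at 152° from the x-axis; with |TG| = 29.4, G = (-6.81, 48.8). Then |BG| = |G − B| = 16.5.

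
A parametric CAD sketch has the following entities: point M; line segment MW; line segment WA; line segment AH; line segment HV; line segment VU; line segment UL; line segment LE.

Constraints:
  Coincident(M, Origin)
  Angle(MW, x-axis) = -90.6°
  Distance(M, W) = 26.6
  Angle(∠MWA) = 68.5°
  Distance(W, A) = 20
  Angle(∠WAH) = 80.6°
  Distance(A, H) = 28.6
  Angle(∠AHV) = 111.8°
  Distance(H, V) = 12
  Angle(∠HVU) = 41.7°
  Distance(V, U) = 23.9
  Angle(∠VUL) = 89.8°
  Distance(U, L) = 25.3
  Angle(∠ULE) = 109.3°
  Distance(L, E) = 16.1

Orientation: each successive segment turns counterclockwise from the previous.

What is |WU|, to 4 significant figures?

21.01

M is at the origin; MW runs at -90.6° with length 26.6, so W = (-0.2785, -26.60). ∠MWA = 68.5° gives WA at 20.90° from the x-axis; with |WA| = 20.0, A = (18.41, -19.46). ∠WAH = 80.6° gives AH at 120.3° from the x-axis; with |AH| = 28.6, H = (3.976, 5.229). ∠AHV = 111.8° gives HV at -171.5° from the x-axis; with |HV| = 12.0, V = (-7.892, 3.456). ∠HVU = 41.7° gives VU at -33.20° from the x-axis; with |VU| = 23.9, U = (12.11, -9.631). Then |WU| = |U − W| = 21.01.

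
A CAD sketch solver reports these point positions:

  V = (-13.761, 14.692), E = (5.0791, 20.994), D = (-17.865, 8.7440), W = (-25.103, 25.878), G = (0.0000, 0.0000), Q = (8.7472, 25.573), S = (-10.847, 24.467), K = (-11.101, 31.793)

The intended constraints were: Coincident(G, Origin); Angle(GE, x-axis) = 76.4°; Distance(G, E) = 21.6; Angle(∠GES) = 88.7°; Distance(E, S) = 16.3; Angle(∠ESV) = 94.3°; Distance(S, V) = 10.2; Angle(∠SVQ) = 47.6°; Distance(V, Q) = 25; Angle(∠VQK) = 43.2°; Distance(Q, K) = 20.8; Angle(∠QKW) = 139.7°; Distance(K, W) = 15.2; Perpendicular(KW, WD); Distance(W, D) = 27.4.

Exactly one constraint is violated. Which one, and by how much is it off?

Distance(W, D) = 27.4 — off by 8.80.

G = (0.00, 0.00) ✓; GE at 76.40° ✓; |GE| = 21.60 ✓; ∠GES = 88.70° ✓; |ES| = 16.30 ✓; ∠ESV = 94.30° ✓; |SV| = 10.20 ✓; ∠SVQ = 47.60° ✓; |VQ| = 25.00 ✓; ∠VQK = 43.20° ✓; |QK| = 20.80 ✓; ∠QKW = 139.7° ✓; |KW| = 15.20 ✓; ∠(KW, WD) = 90.00° ✓; |WD| = 18.60 ✗.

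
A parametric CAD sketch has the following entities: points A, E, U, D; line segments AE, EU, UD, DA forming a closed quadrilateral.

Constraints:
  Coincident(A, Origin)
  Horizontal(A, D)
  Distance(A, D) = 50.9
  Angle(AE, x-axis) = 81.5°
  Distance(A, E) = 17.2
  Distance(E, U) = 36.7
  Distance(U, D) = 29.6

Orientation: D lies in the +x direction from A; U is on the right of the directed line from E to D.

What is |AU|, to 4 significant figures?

27.26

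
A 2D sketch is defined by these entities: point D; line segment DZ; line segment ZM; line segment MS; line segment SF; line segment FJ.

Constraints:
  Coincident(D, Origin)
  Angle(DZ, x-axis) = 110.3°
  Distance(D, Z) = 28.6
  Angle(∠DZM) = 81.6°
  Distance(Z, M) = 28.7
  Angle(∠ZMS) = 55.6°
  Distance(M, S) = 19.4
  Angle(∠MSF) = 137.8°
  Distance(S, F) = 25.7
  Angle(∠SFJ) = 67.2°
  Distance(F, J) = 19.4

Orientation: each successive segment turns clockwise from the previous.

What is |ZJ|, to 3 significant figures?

4.97

D is at the origin; DZ runs at 110.3° with length 28.6, so Z = (-9.92, 26.8). ∠DZM = 81.6° gives ZM at 11.9° from the x-axis; with |ZM| = 28.7, M = (18.2, 32.7). ∠ZMS = 55.6° gives MS at -113° from the x-axis; with |MS| = 19.4, S = (10.7, 14.8). ∠MSF = 137.8° gives SF at -155° from the x-axis; with |SF| = 25.7, F = (-12.5, 3.84). ∠SFJ = 67.2° gives FJ at 92.5° from the x-axis; with |FJ| = 19.4, J = (-13.3, 23.2). Then |ZJ| = |J − Z| = 4.97.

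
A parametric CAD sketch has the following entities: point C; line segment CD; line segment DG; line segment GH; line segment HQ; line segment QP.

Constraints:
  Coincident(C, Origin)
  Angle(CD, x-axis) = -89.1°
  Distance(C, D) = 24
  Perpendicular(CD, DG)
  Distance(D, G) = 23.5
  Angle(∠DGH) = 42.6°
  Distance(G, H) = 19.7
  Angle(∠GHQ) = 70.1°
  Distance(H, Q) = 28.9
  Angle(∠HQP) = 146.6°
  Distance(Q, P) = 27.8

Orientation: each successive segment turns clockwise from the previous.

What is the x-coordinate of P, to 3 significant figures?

-1.99

C is at the origin; CD runs at -89.1° with length 24.0, so D = (0.377, -24.0). The perpendicularity gives DG at right angles to CD, so DG runs at -179°; with |DG| = 23.5, G = (-23.1, -24.4). ∠DGH = 42.6° gives GH at 43.5° from the x-axis; with |GH| = 19.7, H = (-8.83, -10.8). ∠GHQ = 70.1° gives HQ at -66.4° from the x-axis; with |HQ| = 28.9, Q = (2.74, -37.3). ∠HQP = 146.6° gives QP at -99.8° from the x-axis; with |QP| = 27.8, P = (-1.99, -64.7). So P.x = -1.99.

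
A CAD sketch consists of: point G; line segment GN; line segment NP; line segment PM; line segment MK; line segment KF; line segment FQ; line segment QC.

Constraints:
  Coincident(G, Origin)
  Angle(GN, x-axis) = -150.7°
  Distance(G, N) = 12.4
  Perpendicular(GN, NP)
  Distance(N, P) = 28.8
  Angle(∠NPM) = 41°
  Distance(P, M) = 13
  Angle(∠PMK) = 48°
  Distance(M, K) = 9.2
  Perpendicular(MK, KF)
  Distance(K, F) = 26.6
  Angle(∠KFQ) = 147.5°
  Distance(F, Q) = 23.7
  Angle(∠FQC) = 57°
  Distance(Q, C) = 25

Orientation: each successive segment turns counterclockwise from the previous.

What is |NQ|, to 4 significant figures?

66.76

G is at the origin; GN runs at -150.7° with length 12.4, so N = (-10.81, -6.068). GN ⟂ NP, so NP runs at -60.70°; with |NP| = 28.8, P = (3.281, -31.18). ∠NPM = 41.0° gives PM at 78.30° from the x-axis; with |PM| = 13.0, M = (5.917, -18.45). ∠PMK = 48.0° gives MK at -149.7° from the x-axis; with |MK| = 9.2, K = (-2.026, -23.10). MK is perpendicular to KF, so KF runs at -59.70°; with |KF| = 26.6, F = (11.39, -46.06). ∠KFQ = 147.5° gives FQ at -27.20° from the x-axis; with |FQ| = 23.7, Q = (32.47, -56.90). Then |NQ| = |Q − N| = 66.76.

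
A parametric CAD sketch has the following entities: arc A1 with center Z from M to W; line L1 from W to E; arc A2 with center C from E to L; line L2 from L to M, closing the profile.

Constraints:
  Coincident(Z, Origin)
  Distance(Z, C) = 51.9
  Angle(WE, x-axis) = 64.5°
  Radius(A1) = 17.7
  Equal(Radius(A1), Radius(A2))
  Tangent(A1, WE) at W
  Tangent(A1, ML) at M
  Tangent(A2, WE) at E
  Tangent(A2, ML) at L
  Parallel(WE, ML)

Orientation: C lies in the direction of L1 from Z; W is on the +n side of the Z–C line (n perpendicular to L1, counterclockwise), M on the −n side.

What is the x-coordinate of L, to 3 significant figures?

38.3

The slot axis is L1's direction at 64.5°, so u = (cos 64.5°, sin 64.5°) = (0.431, 0.903) and n = (−sin 64.5°, cos 64.5°) = (-0.903, 0.431). Z is at the origin and C lies 51.9 along u from Z, so C = 51.9·u = (22.3, 46.8). Tangency of A1 to both parallel lines with radius 17.7 puts W and M at Z ± 17.7·n: W = (-16.0, 7.62), M = (16.0, -7.62). Equal radii place E and L the same way about C: E = C + 17.7·n = (6.37, 54.5), L = C − 17.7·n = (38.3, 39.2). So L.x = 38.3.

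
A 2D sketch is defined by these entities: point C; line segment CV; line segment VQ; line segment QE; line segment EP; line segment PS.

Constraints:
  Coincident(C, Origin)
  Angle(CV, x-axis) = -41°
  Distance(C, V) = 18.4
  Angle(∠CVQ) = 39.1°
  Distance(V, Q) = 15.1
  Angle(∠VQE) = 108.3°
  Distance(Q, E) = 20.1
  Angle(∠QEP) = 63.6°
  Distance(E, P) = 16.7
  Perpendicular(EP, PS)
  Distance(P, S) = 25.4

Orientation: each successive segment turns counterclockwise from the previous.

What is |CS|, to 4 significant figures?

20.85

C is at the origin; CV runs at -41.0° with length 18.4, so V = (13.89, -12.07). ∠CVQ = 39.1° gives VQ at 99.90° from the x-axis; with |VQ| = 15.1, Q = (11.29, 2.804). ∠VQE = 108.3° gives QE at 171.6° from the x-axis; with |QE| = 20.1, E = (-8.594, 5.740). ∠QEP = 63.6° gives EP at -72.00° from the x-axis; with |EP| = 16.7, P = (-3.433, -10.14). EP is perpendicular to PS, so PS runs at 18.00°; with |PS| = 25.4, S = (20.72, -2.294). Then |CS| = |S − C| = 20.85.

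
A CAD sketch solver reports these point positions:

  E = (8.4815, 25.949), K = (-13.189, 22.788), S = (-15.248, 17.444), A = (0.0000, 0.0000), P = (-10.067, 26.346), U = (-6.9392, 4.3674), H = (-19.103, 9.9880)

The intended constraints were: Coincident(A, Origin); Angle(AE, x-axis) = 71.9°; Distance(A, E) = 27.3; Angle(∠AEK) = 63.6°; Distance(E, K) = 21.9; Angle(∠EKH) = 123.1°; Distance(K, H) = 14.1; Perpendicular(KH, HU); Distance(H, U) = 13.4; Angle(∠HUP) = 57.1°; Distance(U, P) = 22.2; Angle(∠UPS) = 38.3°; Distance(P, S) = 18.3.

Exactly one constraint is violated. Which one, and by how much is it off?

Distance(P, S) = 18.3 — off by 8.00.

A = (0.00, 0.00) ✓; AE at 71.90° ✓; |AE| = 27.30 ✓; ∠AEK = 63.60° ✓; |EK| = 21.90 ✓; ∠EKH = 123.1° ✓; |KH| = 14.10 ✓; ∠(KH, HU) = 90.00° ✓; |HU| = 13.40 ✓; ∠HUP = 57.10° ✓; |UP| = 22.20 ✓; ∠UPS = 38.30° ✓; |PS| = 10.30 ✗.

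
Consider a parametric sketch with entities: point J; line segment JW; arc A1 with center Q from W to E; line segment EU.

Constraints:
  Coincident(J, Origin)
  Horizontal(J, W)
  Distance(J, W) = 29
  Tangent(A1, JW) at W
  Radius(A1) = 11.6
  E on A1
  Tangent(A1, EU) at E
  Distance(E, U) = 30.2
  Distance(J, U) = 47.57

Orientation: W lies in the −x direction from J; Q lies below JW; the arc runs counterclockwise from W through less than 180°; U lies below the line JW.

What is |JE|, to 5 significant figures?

42.576

Checks: |QE| = 11.60 ✓; ∠(QE, EU) = 90.00° ✓; |EU| = 30.20 ✓; |JU| = 47.57 ✓.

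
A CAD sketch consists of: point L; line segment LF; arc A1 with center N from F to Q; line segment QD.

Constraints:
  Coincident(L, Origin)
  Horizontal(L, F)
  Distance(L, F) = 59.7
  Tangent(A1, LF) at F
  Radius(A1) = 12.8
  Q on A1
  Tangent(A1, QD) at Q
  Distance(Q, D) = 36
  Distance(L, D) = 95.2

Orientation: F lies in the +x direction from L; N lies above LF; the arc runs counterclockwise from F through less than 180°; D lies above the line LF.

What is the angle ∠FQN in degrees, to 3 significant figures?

57.2°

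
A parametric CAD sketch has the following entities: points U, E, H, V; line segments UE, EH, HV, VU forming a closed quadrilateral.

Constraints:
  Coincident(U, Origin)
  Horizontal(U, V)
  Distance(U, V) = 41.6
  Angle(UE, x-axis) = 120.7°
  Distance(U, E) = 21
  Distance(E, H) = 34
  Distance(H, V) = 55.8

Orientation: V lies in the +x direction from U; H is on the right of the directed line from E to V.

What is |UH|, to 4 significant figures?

19.87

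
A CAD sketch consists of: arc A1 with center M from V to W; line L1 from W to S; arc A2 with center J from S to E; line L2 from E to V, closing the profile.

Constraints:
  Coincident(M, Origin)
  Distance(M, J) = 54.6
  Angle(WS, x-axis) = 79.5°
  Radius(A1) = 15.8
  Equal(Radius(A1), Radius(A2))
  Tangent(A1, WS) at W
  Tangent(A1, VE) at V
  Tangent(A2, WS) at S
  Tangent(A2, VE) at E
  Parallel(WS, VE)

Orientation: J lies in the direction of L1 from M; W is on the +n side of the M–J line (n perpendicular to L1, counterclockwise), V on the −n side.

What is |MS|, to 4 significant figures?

56.84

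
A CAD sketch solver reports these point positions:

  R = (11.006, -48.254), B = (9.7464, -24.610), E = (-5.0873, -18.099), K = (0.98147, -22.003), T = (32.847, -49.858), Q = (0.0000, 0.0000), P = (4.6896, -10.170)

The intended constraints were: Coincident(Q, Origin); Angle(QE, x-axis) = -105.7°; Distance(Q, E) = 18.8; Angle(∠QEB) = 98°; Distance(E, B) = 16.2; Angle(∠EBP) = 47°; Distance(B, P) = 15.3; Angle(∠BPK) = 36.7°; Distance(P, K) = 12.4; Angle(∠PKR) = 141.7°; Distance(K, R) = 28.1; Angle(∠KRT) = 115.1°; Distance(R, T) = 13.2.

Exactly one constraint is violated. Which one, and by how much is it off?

Distance(R, T) = 13.2 — off by 8.70.

Q = (0.00, 0.00) ✓; QE at -105.7° ✓; |QE| = 18.80 ✓; ∠QEB = 98.00° ✓; |EB| = 16.20 ✓; ∠EBP = 47.00° ✓; |BP| = 15.30 ✓; ∠BPK = 36.70° ✓; |PK| = 12.40 ✓; ∠PKR = 141.7° ✓; |KR| = 28.10 ✓; ∠KRT = 115.1° ✓; |RT| = 21.90 ✗.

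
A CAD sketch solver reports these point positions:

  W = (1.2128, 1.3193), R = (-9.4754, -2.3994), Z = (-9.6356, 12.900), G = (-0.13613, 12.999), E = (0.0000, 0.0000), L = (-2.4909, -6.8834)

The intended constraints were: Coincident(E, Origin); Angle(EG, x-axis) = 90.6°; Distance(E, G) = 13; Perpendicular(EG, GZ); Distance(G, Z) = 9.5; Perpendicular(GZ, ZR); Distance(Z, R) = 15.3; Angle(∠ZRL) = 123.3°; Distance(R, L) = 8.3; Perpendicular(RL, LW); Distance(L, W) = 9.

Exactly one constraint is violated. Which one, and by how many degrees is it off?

Perpendicular(RL, LW) — off by 8.40°.

E = (0.00, 0.00) ✓; EG at 90.60° ✓; |EG| = 13.00 ✓; ∠(EG, GZ) = 90.00° ✓; |GZ| = 9.500 ✓; ∠(GZ, ZR) = 90.00° ✓; |ZR| = 15.30 ✓; ∠ZRL = 123.3° ✓; |RL| = 8.300 ✓; ∠(RL, LW) = 98.40° ✗; |LW| = 9.000 ✓.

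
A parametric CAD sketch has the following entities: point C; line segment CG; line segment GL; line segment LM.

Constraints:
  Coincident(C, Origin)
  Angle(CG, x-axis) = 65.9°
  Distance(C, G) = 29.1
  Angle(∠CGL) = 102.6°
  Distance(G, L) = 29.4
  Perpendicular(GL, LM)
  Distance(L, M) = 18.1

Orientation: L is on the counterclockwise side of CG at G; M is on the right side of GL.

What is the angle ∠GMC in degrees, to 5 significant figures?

20.829°

∠CGL = 102.6°, so GL runs at 65.9° + (180° − 102.6°) = 143.30° from the x-axis; with |GL| = 29.4, L = G + 29.4·(cos 143.30°, sin 143.30°) = (-11.690, 44.134). GL ⟂ LM; with |LM| = 18.1 on the right of GL, M = L + 18.1·(0.59763, 0.80178) = (-0.87277, 58.646). Then cos ∠GMC = MG·MC / (|MG||MC|), giving 20.829°.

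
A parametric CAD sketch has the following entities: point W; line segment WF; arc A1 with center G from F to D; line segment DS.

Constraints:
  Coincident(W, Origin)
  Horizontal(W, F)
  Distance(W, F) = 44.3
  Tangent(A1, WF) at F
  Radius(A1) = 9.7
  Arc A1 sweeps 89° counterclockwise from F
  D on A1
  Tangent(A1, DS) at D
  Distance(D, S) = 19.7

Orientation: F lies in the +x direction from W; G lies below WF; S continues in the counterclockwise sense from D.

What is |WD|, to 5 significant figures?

35.890

W is at the origin; W and F share the same y with |WF| = 44.3 and F on the +x side, so F = (44.300, 0.0000). A1 meets WF tangentially, so GF is at right angles to WF, so G = F + (0, -9.7) = (44.300, -9.7000). On A1, F sits at bearing 90° from G; an 89° counterclockwise sweep puts D at bearing 179°, so D = G + 9.7·(cos 179°, sin 179°) = (34.601, -9.5307). Then |WD| = |D − W| = 35.890.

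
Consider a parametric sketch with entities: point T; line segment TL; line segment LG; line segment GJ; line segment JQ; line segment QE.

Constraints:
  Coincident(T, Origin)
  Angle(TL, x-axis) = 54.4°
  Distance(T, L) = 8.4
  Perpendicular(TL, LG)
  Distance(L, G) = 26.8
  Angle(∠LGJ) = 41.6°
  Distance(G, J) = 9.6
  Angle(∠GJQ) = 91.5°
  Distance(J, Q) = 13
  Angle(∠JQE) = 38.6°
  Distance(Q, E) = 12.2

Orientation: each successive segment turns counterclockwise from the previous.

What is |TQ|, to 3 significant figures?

15.7

∠LGJ = 41.6° gives GJ at -77.2° from the x-axis; with |GJ| = 9.6, J = (-14.8, 13.1). ∠GJQ = 91.5° gives JQ at 11.3° from the x-axis; with |JQ| = 13.0, Q = (-2.03, 15.6). Then |TQ| = |Q − T| = 15.7.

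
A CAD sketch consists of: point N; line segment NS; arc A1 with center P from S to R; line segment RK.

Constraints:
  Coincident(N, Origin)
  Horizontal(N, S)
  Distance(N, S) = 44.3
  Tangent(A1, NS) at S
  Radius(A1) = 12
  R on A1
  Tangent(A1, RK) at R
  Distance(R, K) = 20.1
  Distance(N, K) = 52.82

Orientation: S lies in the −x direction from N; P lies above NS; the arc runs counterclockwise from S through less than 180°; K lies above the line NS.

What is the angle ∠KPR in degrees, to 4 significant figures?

59.16°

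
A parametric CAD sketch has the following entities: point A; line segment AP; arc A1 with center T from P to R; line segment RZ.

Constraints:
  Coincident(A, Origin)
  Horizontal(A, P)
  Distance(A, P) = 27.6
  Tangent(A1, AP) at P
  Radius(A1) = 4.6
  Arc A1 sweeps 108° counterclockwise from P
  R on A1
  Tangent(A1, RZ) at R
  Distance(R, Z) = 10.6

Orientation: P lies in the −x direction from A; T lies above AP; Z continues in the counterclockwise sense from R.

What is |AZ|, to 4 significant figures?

31.01

On A1, P sits at bearing -90° from T; a 108° counterclockwise sweep puts R at bearing 18°, so R = T + 4.6·(cos 18°, sin 18°) = (-23.23, 6.021). Since A1 is tangent to RZ there, TR ⟂ RZ, so RZ runs along (−sin 18°, cos 18°); with |RZ| = 10.6, Z = (-26.50, 16.10). Then |AZ| = |Z − A| = 31.01.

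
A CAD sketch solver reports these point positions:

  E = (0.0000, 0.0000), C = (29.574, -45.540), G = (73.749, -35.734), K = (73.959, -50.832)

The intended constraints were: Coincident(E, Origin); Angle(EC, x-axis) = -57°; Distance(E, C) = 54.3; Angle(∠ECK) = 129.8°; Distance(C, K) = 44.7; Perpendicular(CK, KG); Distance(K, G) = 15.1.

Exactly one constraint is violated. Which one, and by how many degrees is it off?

Perpendicular(CK, KG) — off by 7.60°.

E = (0.00, 0.00) ✓; EC at -57.00° ✓; |EC| = 54.30 ✓; ∠ECK = 129.8° ✓; |CK| = 44.70 ✓; ∠(CK, KG) = 97.60° ✗; |KG| = 15.10 ✓.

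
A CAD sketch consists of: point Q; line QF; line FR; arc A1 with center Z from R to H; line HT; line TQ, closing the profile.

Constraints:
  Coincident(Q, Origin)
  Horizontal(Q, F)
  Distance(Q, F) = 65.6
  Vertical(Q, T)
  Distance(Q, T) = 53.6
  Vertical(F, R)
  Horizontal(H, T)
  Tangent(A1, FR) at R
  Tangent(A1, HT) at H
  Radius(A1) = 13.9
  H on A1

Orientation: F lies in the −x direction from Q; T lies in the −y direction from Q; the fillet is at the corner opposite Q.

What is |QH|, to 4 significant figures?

74.47

Q is at the origin; Q and F share the same y with |QF| = 65.6 and F on the −x side, so F = (-65.60, 0.000). Q and T share the same x with |QT| = 53.6 and T on the −y side, so T = (0.000, -53.60). The virtual corner opposite Q is at (-65.60, -53.60). Tangency of A1 to FR means the radius ZR is perpendicular to FR and the tangent condition forces ZH to be normal to HT, with radius 13.9, so the center Z sits 13.9 in from both sides at Z = (-51.70, -39.70). That places the tangent points at R = (-65.60, -39.70) on FR and H = (-51.70, -53.60) on HT. Then |QH| = |H − Q| = 74.47.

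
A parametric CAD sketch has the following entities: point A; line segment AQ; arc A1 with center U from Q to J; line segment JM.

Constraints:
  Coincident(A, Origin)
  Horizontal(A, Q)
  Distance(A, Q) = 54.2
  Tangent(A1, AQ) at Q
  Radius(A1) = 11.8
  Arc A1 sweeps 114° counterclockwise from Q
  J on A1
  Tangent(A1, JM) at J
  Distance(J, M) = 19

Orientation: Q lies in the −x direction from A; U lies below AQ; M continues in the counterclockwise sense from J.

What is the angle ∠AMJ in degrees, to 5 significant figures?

83.327°

A is at the origin; A and Q share the same y with |AQ| = 54.2 and Q on the −x side, so Q = (-54.200, 0.0000). The tangent condition forces UQ to be normal to AQ, so U = Q + (0, -11.8) = (-54.200, -11.800). On A1, Q sits at bearing 90° from U; a 114° counterclockwise sweep puts J at bearing 204°, so J = U + 11.8·(cos 204°, sin 204°) = (-64.980, -16.599). The tangent condition forces UJ to be normal to JM, so JM runs along (−sin 204°, cos 204°); with |JM| = 19.0, M = (-57.252, -33.957). Then cos ∠AMJ = MA·MJ / (|MA||MJ|), giving 83.327°.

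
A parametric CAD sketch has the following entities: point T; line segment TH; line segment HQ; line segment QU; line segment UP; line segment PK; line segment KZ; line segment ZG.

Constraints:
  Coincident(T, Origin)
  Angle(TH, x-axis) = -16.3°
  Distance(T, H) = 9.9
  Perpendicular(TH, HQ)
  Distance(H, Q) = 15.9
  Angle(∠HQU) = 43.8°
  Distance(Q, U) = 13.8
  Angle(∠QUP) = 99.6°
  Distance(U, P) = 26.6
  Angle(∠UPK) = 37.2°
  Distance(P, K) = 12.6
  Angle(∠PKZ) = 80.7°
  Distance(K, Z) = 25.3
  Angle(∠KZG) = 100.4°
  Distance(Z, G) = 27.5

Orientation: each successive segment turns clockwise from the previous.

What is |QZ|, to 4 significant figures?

29.21

T is at the origin; TH runs at -16.3° with length 9.9, so H = (9.502, -2.779). The perpendicularity gives HQ at right angles to TH, so HQ runs at -106.3°; with |HQ| = 15.9, Q = (5.039, -18.04). ∠HQU = 43.8° gives QU at 117.5° from the x-axis; with |QU| = 13.8, U = (-1.333, -5.799). ∠QUP = 99.6° gives UP at 37.10° from the x-axis; with |UP| = 26.6, P = (19.88, 10.25). ∠UPK = 37.2° gives PK at -105.7° from the x-axis; with |PK| = 12.6, K = (16.47, -1.883). ∠PKZ = 80.7° gives KZ at 155.0° from the x-axis; with |KZ| = 25.3, Z = (-6.456, 8.809). Then |QZ| = |Z − Q| = 29.21.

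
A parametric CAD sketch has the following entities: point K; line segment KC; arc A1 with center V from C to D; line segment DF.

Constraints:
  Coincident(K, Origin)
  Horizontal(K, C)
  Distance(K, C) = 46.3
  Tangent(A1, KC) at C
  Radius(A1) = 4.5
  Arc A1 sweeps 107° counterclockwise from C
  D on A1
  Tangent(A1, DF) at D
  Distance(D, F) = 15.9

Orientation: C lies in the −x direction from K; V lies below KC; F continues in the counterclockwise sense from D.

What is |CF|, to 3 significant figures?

21.0

On A1, C sits at bearing 90° from V; a 107° counterclockwise sweep puts D at bearing 197°, so D = V + 4.5·(cos 197°, sin 197°) = (-50.6, -5.82). Since A1 is tangent to DF there, VD ⟂ DF, so DF runs along (−sin 197°, cos 197°); with |DF| = 15.9, F = (-46.0, -21.0). Then |CF| = |F − C| = 21.0.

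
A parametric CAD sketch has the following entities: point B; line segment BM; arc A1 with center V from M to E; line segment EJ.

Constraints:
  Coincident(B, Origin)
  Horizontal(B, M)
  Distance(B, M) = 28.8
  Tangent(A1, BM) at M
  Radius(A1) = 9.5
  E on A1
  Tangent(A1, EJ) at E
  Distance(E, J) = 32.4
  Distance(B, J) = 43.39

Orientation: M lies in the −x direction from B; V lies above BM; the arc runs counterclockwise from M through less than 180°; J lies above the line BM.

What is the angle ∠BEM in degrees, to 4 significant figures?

115.1°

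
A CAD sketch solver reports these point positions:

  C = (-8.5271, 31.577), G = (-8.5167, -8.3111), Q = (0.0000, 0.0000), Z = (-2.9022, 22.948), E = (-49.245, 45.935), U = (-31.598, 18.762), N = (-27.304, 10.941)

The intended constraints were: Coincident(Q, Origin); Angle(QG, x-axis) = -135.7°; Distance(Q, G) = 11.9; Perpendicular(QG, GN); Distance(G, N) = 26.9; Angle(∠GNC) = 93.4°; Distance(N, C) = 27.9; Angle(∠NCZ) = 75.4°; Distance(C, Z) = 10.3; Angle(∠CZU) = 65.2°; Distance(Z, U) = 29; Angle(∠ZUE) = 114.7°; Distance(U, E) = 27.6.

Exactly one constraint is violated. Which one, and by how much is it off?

Distance(U, E) = 27.6 — off by 4.80.

Q = (0.00, 0.00) ✓; QG at -135.7° ✓; |QG| = 11.90 ✓; ∠(QG, GN) = 90.00° ✓; |GN| = 26.90 ✓; ∠GNC = 93.40° ✓; |NC| = 27.90 ✓; ∠NCZ = 75.40° ✓; |CZ| = 10.30 ✓; ∠CZU = 65.20° ✓; |ZU| = 29.00 ✓; ∠ZUE = 114.7° ✓; |UE| = 32.40 ✗.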